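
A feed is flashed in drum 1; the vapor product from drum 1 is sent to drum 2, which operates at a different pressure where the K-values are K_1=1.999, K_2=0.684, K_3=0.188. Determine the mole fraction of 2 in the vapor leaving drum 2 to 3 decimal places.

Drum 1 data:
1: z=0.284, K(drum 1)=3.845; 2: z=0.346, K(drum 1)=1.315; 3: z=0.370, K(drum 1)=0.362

Drum 1:
Iterate (Newton) starting at ψ₁ = 0.42:
  ψ₁ = 0.420: g = 0.1419, g' = -0.785 → ψ₁ = 0.601
  ψ₁ = 0.601: g = 0.0071, g' = -0.733 → ψ₁ = 0.610
Converged at ψ₁ = 0.610.
Drum-1 compositions:
  1: x = 0.104, y = 0.399
  2: x = 0.290, y = 0.382
  3: x = 0.606, y = 0.219
Drum-2 feed = drum-1 vapor: z₂ = (0.3990, 0.3816, 0.2194).
Drum 2:
Iterate (Newton) starting at ψ₂ = 0.62:
  ψ₂ = 0.620: g = -0.2626, g' = -0.797 → ψ₂ = 0.291
  ψ₂ = 0.291: g = -0.0571, g' = -0.533 → ψ₂ = 0.184
  ψ₂ = 0.184: g = -0.0006, g' = -0.527 → ψ₂ = 0.183
Converged at ψ₂ = 0.183.
  1: x = 0.337, y = 0.675
  2: x = 0.405, y = 0.277
  3: x = 0.258, y = 0.048

y_2 (drum 2) = 0.277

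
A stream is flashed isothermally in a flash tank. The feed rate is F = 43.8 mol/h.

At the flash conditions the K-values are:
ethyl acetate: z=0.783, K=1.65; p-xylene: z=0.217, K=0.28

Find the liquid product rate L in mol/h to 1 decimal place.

Newton–Raphson from V/F = 0.5:
  V/F = 0.500: g = 0.1400, g' = -0.463 → V/F = 0.802
  V/F = 0.802: g = -0.0354, g' = -0.774 → V/F = 0.757
  V/F = 0.757: g = -0.0020, g' = -0.691 → V/F = 0.754
Converged at V/F = 0.754.
Then V = V/F·F = 0.7537·43.8 = 33.0 mol/h and L = F − V = 10.8 mol/h.

L = 10.8 mol/h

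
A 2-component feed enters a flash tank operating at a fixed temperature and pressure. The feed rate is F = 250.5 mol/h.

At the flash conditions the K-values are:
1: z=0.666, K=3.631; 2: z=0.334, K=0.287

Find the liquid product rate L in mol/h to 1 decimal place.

Material balance + equilibrium reduce to Σ zᵢ(Kᵢ−1)/(1+β(Kᵢ−1)) = 0.
g(0) = ΣzᵢKᵢ − 1 = 1.514 and g(1) = 1 − Σzᵢ/Kᵢ = -0.347, so a root lies in (0, 1).
Binary case is linear: z₁(K₁−1)(1+β(K₂−1)) + z₂(K₂−1)(1+β(K₁−1)) = 0
⇒ β = [z₁(K₁−1)+z₂(K₂−1)] / [−(K₁−1)(K₂−1)] = 1.5141/1.8759 = 0.807
Then V = β·F = 0.8071·250.5 = 202.2 mol/h and L = F − V = 48.3 mol/h.

L = 48.3 mol/h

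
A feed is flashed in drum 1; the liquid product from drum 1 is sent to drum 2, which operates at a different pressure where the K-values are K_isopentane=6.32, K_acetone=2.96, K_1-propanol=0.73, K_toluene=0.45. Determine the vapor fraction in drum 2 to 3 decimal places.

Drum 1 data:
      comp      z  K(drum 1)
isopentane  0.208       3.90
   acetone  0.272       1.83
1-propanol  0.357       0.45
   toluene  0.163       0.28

V/F (drum 2) = 0.504

Drum 1:
Rachford–Rice: g(ψ₁) = Σ zᵢ(Kᵢ−1)/(1+ψ₁(Kᵢ−1)) = 0.
Check two-phase: ΣzᵢKᵢ = 1.515 > 1 and Σzᵢ/Kᵢ = 1.577 > 1, so g(0) = 0.515 > 0 and g(1) = -0.577 < 0.
Newton iteration, ψ₁⁰ = 0.4:
  ψ₁ = 0.400: g = 0.0322, g' = -0.825 → ψ₁ = 0.439
Converged at ψ₁ = 0.439.
Drum-1 compositions:
  isopentane: x = 0.091, y = 0.357
  acetone: x = 0.199, y = 0.365
  1-propanol: x = 0.471, y = 0.212
  toluene: x = 0.238, y = 0.067
Drum-2 feed = drum-1 liquid: z₂ = (0.0914, 0.1993, 0.4708, 0.2385).
Drum 2:
Rachford–Rice: g(ψ₂) = Σ zᵢ(Kᵢ−1)/(1+ψ₂(Kᵢ−1)) = 0.
g(0) = ΣzᵢKᵢ − 1 = 0.619 and g(1) = 1 − Σzᵢ/Kᵢ = -0.257, so a root lies in (0, 1).
Newton–Raphson from ψ₂ = 0.39:
  ψ₂ = 0.390: g = 0.0706, g' = -0.679 → ψ₂ = 0.494
  ψ₂ = 0.494: g = 0.0059, g' = -0.576 → ψ₂ = 0.504
Converged at ψ₂ = 0.504.
  isopentane: x = 0.025, y = 0.157
  acetone: x = 0.100, y = 0.297
  1-propanol: x = 0.545, y = 0.398
  toluene: x = 0.330, y = 0.148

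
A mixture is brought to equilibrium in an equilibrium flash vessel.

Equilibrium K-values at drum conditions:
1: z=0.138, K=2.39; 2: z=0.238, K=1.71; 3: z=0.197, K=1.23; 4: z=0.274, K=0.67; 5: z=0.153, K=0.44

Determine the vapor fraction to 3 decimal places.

Rachford–Rice: g(ψ) = Σ zᵢ(Kᵢ−1)/(1+ψ(Kᵢ−1)) = 0.
Check two-phase: ΣzᵢKᵢ = 1.230 > 1 and Σzᵢ/Kᵢ = 1.114 > 1, so g(0) = 0.230 > 0 and g(1) = -0.114 < 0.
Newton iteration, ψ⁰ = 0.5:
  ψ = 0.500: g = 0.0512, g' = -0.302 → ψ = 0.670
Converged at ψ = 0.670.

ψ = 0.670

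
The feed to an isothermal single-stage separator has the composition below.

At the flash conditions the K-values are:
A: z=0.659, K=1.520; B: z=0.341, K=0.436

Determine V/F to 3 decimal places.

V/F = 0.513

Material balance + equilibrium reduce to Σ zᵢ(Kᵢ−1)/(1+V/F(Kᵢ−1)) = 0.
Feasibility: ΣzᵢKᵢ = 1.150, Σzᵢ/Kᵢ = 1.216 — both > 1, two phases present.
Binary case is linear: z₁(K₁−1)(1+V/F(K₂−1)) + z₂(K₂−1)(1+V/F(K₁−1)) = 0
⇒ V/F = [z₁(K₁−1)+z₂(K₂−1)] / [−(K₁−1)(K₂−1)] = 0.1504/0.2933 = 0.513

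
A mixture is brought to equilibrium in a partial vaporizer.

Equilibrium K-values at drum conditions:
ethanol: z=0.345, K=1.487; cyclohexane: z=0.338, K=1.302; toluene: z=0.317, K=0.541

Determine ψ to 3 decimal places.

Material balance + equilibrium reduce to Σ zᵢ(Kᵢ−1)/(1+ψ(Kᵢ−1)) = 0.
Feasibility: ΣzᵢKᵢ = 1.125, Σzᵢ/Kᵢ = 1.078 — both > 1, two phases present.
Newton iteration, ψ⁰ = 0.5:
  ψ = 0.500: g = 0.0350, g' = -0.189 → ψ = 0.685
  ψ = 0.685: g = -0.0017, g' = -0.209 → ψ = 0.677
Converged at ψ = 0.677.

ψ = 0.677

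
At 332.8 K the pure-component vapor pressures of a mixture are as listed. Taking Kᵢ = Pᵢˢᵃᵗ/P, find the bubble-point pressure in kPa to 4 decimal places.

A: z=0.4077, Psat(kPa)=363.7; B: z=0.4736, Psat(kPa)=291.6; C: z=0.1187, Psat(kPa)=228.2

Pbub = 313.4696 kPa

At the bubble point ψ → 0, so ΣzᵢKᵢ = 1 with Kᵢ = Pᵢˢᵃᵗ/P ⇒ P = ΣzᵢPᵢˢᵃᵗ.
P = 0.4077·363.7 + 0.4736·291.6 + 0.1187·228.2 = 313.4696 kPa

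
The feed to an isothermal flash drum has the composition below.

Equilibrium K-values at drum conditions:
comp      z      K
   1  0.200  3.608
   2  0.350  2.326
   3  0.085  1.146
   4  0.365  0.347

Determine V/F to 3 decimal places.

Newton iteration, V/F⁰ = 0.67:
  V/F = 0.670: g = 0.0232, g' = -0.846 → V/F = 0.697
Converged at V/F = 0.697.

V/F = 0.697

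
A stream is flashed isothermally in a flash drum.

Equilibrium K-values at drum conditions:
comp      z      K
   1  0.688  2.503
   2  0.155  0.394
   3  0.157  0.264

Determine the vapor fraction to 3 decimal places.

Let ψ = V/F and solve Σ zᵢ(Kᵢ−1)/(1+ψ(Kᵢ−1)) = 0.
Check two-phase: ΣzᵢKᵢ = 1.825 > 1 and Σzᵢ/Kᵢ = 1.263 > 1, so g(0) = 0.825 > 0 and g(1) = -0.263 < 0.
Newton–Raphson from ψ = 0.54:
  ψ = 0.540: g = 0.2394, g' = -0.834 → ψ = 0.827
  ψ = 0.827: g = -0.0228, g' = -1.094 → ψ = 0.806
Converged at ψ = 0.806.

ψ = 0.806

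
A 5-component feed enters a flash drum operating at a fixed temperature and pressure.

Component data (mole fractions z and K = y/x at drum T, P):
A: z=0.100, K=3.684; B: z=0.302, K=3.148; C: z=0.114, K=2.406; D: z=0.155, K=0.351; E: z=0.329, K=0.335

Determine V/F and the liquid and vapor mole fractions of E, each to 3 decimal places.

V/F = 0.545, x_E = 0.516, y_E = 0.173

Rachford–Rice: g(V/F) = Σ zᵢ(Kᵢ−1)/(1+V/F(Kᵢ−1)) = 0.
Check two-phase: ΣzᵢKᵢ = 1.758 > 1 and Σzᵢ/Kᵢ = 1.594 > 1, so g(0) = 0.758 > 0 and g(1) = -0.594 < 0.
Newton iteration, V/F⁰ = 0.56:
  V/F = 0.560: g = -0.0153, g' = -1.003 → V/F = 0.545
Converged at V/F = 0.545.
Compositions from xᵢ = zᵢ/(1+V/F(Kᵢ−1)), yᵢ = Kᵢxᵢ:
  A: x = 0.041, y = 0.150
  B: x = 0.139, y = 0.438
  C: x = 0.065, y = 0.155
  D: x = 0.240, y = 0.084
  E: x = 0.516, y = 0.173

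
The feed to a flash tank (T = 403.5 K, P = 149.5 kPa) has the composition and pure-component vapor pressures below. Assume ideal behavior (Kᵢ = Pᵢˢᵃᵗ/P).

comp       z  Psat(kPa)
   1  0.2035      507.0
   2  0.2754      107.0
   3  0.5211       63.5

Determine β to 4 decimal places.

Raoult's law: Kᵢ = Pᵢˢᵃᵗ/P = Pᵢˢᵃᵗ/149.5.
  K_1 = 507.0/149.5 = 3.391304, K_2 = 107.0/149.5 = 0.715719, K_3 = 63.5/149.5 = 0.424749
Newton–Raphson from β = 0.61:
  β = 0.6100: g = -0.35861, g' = -0.6343 → β = 0.0447
  β = 0.0447: g = 0.05269, g' = -1.1544 → β = 0.0903
  β = 0.0903: g = 0.00365, g' = -1.0023 → β = 0.0940
Converged at β = 0.0940.

β = 0.0940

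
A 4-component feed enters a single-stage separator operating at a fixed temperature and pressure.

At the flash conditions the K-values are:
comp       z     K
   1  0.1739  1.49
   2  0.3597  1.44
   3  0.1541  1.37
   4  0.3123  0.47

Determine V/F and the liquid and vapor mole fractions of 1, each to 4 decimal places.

V/F = 0.5815, x_1 = 0.1353, y_1 = 0.2017

Rachford–Rice: g(V/F) = Σ zᵢ(Kᵢ−1)/(1+V/F(Kᵢ−1)) = 0.
Check two-phase: ΣzᵢKᵢ = 1.1350 > 1 and Σzᵢ/Kᵢ = 1.1435 > 1, so g(0) = 0.1350 > 0 and g(1) = -0.1435 < 0.
Newton iteration, V/F⁰ = 0.5:
  V/F = 0.5000: g = 0.02109, g' = -0.2511 → V/F = 0.5840
  V/F = 0.5840: g = -0.00066, g' = -0.2676 → V/F = 0.5815
Converged at V/F = 0.5815.
Compositions from xᵢ = zᵢ/(1+V/F(Kᵢ−1)), yᵢ = Kᵢxᵢ:
  1: x = 0.1353, y = 0.2017
  2: x = 0.2864, y = 0.4124
  3: x = 0.1268, y = 0.1737
  4: x = 0.4514, y = 0.2122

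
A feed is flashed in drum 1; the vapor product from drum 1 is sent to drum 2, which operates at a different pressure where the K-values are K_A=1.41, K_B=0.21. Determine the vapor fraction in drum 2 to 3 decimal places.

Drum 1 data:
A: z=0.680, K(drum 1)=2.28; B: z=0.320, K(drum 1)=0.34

V/F (drum 2) = 0.435

Drum 1:
Binary case is linear: z₁(K₁−1)(1+ψ₁(K₂−1)) + z₂(K₂−1)(1+ψ₁(K₁−1)) = 0
⇒ ψ₁ = [z₁(K₁−1)+z₂(K₂−1)] / [−(K₁−1)(K₂−1)] = 0.6592/0.8448 = 0.780
Drum-1 compositions:
  A: x = 0.340, y = 0.776
  B: x = 0.660, y = 0.224
Drum-2 feed = drum-1 vapor: z₂ = (0.7757, 0.2243).
Drum 2:
Material balance + equilibrium reduce to Σ zᵢ(Kᵢ−1)/(1+ψ₂(Kᵢ−1)) = 0.
Feasibility: ΣzᵢKᵢ = 1.141, Σzᵢ/Kᵢ = 1.618 — both > 1, two phases present.
Newton–Raphson from ψ₂ = 0.5:
  ψ₂ = 0.500: g = -0.0290, g' = -0.472 → ψ₂ = 0.439
  ψ₂ = 0.439: g = -0.0016, g' = -0.421 → ψ₂ = 0.435
Converged at ψ₂ = 0.435.
  A: x = 0.658, y = 0.928
  B: x = 0.342, y = 0.072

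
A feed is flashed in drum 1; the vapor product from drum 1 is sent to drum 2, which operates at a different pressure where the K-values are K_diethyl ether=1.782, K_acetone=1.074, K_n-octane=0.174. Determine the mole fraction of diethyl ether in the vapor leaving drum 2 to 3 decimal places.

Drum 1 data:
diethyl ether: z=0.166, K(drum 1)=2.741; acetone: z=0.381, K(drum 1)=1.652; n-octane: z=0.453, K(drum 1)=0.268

Drum 1:
Material balance + equilibrium reduce to Σ zᵢ(Kᵢ−1)/(1+ψ₁(Kᵢ−1)) = 0.
Check two-phase: ΣzᵢKᵢ = 1.206 > 1 and Σzᵢ/Kᵢ = 1.981 > 1, so g(0) = 0.206 > 0 and g(1) = -0.981 < 0.
Newton iteration, ψ₁⁰ = 0.51:
  ψ₁ = 0.510: g = -0.1896, g' = -0.850 → ψ₁ = 0.287
  ψ₁ = 0.287: g = -0.0178, g' = -0.728 → ψ₁ = 0.263
  ψ₁ = 0.263: g = -0.0000, g' = -0.727 → ψ₁ = 0.262
Converged at ψ₁ = 0.262.
Drum-1 compositions:
  diethyl ether: x = 0.114, y = 0.312
  acetone: x = 0.325, y = 0.537
  n-octane: x = 0.561, y = 0.150
Drum-2 feed = drum-1 vapor: z₂ = (0.3123, 0.5374, 0.1503).
Drum 2:
Rachford–Rice: g(ψ₂) = Σ zᵢ(Kᵢ−1)/(1+ψ₂(Kᵢ−1)) = 0.
Feasibility: ΣzᵢKᵢ = 1.160, Σzᵢ/Kᵢ = 1.539 — both > 1, two phases present.
Newton–Raphson from ψ₂ = 0.3:
  ψ₂ = 0.300: g = 0.0717, g' = -0.309 → ψ₂ = 0.532
  ψ₂ = 0.532: g = -0.0106, g' = -0.424 → ψ₂ = 0.507
  ψ₂ = 0.507: g = -0.0003, g' = -0.404 → ψ₂ = 0.506
Converged at ψ₂ = 0.506.
  diethyl ether: x = 0.224, y = 0.399
  acetone: x = 0.518, y = 0.556
  n-octane: x = 0.258, y = 0.045

y_diethyl ether (drum 2) = 0.399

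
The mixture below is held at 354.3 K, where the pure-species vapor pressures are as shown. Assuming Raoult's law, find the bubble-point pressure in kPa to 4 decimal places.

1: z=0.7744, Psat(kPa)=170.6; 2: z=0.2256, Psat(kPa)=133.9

At the bubble point ψ → 0, so ΣzᵢKᵢ = 1 with Kᵢ = Pᵢˢᵃᵗ/P ⇒ P = ΣzᵢPᵢˢᵃᵗ.
P = 0.7744·170.6 + 0.2256·133.9 = 162.3205 kPa

Pbub = 162.3205 kPa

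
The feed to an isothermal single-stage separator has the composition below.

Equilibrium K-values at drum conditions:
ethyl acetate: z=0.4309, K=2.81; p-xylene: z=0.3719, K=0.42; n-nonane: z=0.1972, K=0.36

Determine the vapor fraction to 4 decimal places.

Let ψ = V/F and solve Σ zᵢ(Kᵢ−1)/(1+ψ(Kᵢ−1)) = 0.
Feasibility: ΣzᵢKᵢ = 1.4380, Σzᵢ/Kᵢ = 1.5866 — both > 1, two phases present.
Newton iteration, ψ⁰ = 0.38:
  ψ = 0.3800: g = 0.01865, g' = -0.8424 → ψ = 0.4021
  ψ = 0.4021: g = 0.00012, g' = -0.8321 → ψ = 0.4023
Converged at ψ = 0.4023.

ψ = 0.4023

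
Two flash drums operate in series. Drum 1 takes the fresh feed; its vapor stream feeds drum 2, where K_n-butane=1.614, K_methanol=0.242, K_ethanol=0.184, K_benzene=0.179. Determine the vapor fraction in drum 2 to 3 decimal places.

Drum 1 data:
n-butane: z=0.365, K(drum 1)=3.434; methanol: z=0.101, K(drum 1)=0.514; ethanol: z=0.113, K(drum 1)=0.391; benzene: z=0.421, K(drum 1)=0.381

V/F (drum 2) = 0.310

Drum 1:
Material balance + equilibrium reduce to Σ zᵢ(Kᵢ−1)/(1+ψ₁(Kᵢ−1)) = 0.
g(0) = ΣzᵢKᵢ − 1 = 0.510 and g(1) = 1 − Σzᵢ/Kᵢ = -0.697, so a root lies in (0, 1).
Newton iteration, ψ₁⁰ = 0.5:
  ψ₁ = 0.500: g = -0.1405, g' = -0.907 → ψ₁ = 0.345
  ψ₁ = 0.345: g = 0.0054, g' = -1.001 → ψ₁ = 0.350
Converged at ψ₁ = 0.350.
Drum-1 compositions:
  n-butane: x = 0.197, y = 0.676
  methanol: x = 0.122, y = 0.063
  ethanol: x = 0.144, y = 0.056
  benzene: x = 0.538, y = 0.205
Drum-2 feed = drum-1 vapor: z₂ = (0.6764, 0.0626, 0.0562, 0.2048).
Drum 2:
Rachford–Rice: g(ψ₂) = Σ zᵢ(Kᵢ−1)/(1+ψ₂(Kᵢ−1)) = 0.
g(0) = ΣzᵢKᵢ − 1 = 0.154 and g(1) = 1 − Σzᵢ/Kᵢ = -1.127, so a root lies in (0, 1).
Newton–Raphson from ψ₂ = 0.5:
  ψ₂ = 0.500: g = -0.1213, g' = -0.747 → ψ₂ = 0.338
  ψ₂ = 0.338: g = -0.0156, g' = -0.575 → ψ₂ = 0.310
Converged at ψ₂ = 0.310.
  n-butane: x = 0.568, y = 0.917
  methanol: x = 0.082, y = 0.020
  ethanol: x = 0.075, y = 0.014
  benzene: x = 0.275, y = 0.049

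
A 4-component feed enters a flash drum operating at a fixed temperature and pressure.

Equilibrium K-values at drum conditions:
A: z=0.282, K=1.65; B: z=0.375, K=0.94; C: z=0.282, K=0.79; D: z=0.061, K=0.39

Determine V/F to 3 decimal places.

Newton iteration, V/F⁰ = 0.54:
  V/F = 0.540: g = -0.0099, g' = -0.133 → V/F = 0.466
  V/F = 0.466: g = -0.0001, g' = -0.131 → V/F = 0.465
Converged at V/F = 0.465.

V/F = 0.465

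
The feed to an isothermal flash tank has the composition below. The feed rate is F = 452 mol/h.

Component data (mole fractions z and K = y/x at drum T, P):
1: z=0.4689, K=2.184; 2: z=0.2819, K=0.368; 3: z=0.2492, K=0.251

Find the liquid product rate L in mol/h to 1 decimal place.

L = 346.6 mol/h

Rachford–Rice: g(ψ) = Σ zᵢ(Kᵢ−1)/(1+ψ(Kᵢ−1)) = 0.
Check two-phase: ΣzᵢKᵢ = 1.1904 > 1 and Σzᵢ/Kᵢ = 1.9736 > 1, so g(0) = 0.1904 > 0 and g(1) = -0.9736 < 0.
Iterate (Newton) starting at ψ = 0.5:
  ψ = 0.5000: g = -0.21014, g' = -0.8573 → ψ = 0.2549
  ψ = 0.2549: g = -0.01659, g' = -0.7614 → ψ = 0.2331
Converged at ψ = 0.2331.
Then V = ψ·F = 0.2331·452 = 105.4 mol/h and L = F − V = 346.6 mol/h.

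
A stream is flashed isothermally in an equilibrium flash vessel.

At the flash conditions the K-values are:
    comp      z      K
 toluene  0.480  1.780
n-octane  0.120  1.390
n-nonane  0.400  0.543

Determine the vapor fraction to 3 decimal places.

ψ = 0.732

Material balance + equilibrium reduce to Σ zᵢ(Kᵢ−1)/(1+ψ(Kᵢ−1)) = 0.
Check two-phase: ΣzᵢKᵢ = 1.238 > 1 and Σzᵢ/Kᵢ = 1.093 > 1, so g(0) = 0.238 > 0 and g(1) = -0.093 < 0.
Newton iteration, ψ⁰ = 0.5:
  ψ = 0.500: g = 0.0716, g' = -0.304 → ψ = 0.735
  ψ = 0.735: g = -0.0010, g' = -0.318 → ψ = 0.732
Converged at ψ = 0.732.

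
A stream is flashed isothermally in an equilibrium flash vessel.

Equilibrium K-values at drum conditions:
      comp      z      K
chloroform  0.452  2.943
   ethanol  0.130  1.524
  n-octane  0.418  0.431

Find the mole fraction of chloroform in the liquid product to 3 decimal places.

Rachford–Rice: g(V/F) = Σ zᵢ(Kᵢ−1)/(1+V/F(Kᵢ−1)) = 0.
g(0) = ΣzᵢKᵢ − 1 = 0.709 and g(1) = 1 − Σzᵢ/Kᵢ = -0.209, so a root lies in (0, 1).
Newton iteration, V/F⁰ = 0.5:
  V/F = 0.500: g = 0.1670, g' = -0.726 → V/F = 0.730
  V/F = 0.730: g = 0.0055, g' = -0.706 → V/F = 0.738
Converged at V/F = 0.738.
Compositions from xᵢ = zᵢ/(1+V/F(Kᵢ−1)), yᵢ = Kᵢxᵢ:
  chloroform: x = 0.186, y = 0.547
  ethanol: x = 0.094, y = 0.143
  n-octane: x = 0.721, y = 0.311

x_chloroform = 0.186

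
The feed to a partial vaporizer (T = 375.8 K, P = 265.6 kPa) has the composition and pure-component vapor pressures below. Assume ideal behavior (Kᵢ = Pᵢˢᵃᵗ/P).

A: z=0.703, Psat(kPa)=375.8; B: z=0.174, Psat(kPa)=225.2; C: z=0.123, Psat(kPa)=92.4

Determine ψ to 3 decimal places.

Raoult's law: Kᵢ = Pᵢˢᵃᵗ/P = Pᵢˢᵃᵗ/265.6.
  K_A = 375.8/265.6 = 1.41491, K_B = 225.2/265.6 = 0.84789, K_C = 92.4/265.6 = 0.34789
Rachford–Rice: g(ψ) = Σ zᵢ(Kᵢ−1)/(1+ψ(Kᵢ−1)) = 0.
Check two-phase: ΣzᵢKᵢ = 1.185 > 1 and Σzᵢ/Kᵢ = 1.056 > 1, so g(0) = 0.185 > 0 and g(1) = -0.056 < 0.
Iterate (Newton) starting at ψ = 0.67:
  ψ = 0.670: g = 0.0563, g' = -0.244 → ψ = 0.901
  ψ = 0.901: g = -0.0127, g' = -0.377 → ψ = 0.867
  ψ = 0.867: g = -0.0005, g' = -0.348 → ψ = 0.865
Converged at ψ = 0.865.

ψ = 0.865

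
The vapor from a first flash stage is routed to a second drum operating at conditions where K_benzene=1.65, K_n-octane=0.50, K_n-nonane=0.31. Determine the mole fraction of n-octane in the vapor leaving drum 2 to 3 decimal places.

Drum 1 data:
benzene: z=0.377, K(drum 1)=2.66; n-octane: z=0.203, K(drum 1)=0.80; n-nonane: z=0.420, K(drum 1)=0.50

Drum 1:
Material balance + equilibrium reduce to Σ zᵢ(Kᵢ−1)/(1+ψ₁(Kᵢ−1)) = 0.
g(0) = ΣzᵢKᵢ − 1 = 0.375 and g(1) = 1 − Σzᵢ/Kᵢ = -0.235, so a root lies in (0, 1).
Newton iteration, ψ₁⁰ = 0.59:
  ψ₁ = 0.590: g = -0.0277, g' = -0.487 → ψ₁ = 0.533
  ψ₁ = 0.533: g = 0.0003, g' = -0.498 → ψ₁ = 0.534
Converged at ψ₁ = 0.534.
Drum-1 compositions:
  benzene: x = 0.200, y = 0.532
  n-octane: x = 0.227, y = 0.182
  n-nonane: x = 0.573, y = 0.286
Drum-2 feed = drum-1 vapor: z₂ = (0.5318, 0.1818, 0.2864).
Drum 2:
Material balance + equilibrium reduce to Σ zᵢ(Kᵢ−1)/(1+ψ₂(Kᵢ−1)) = 0.
Check two-phase: ΣzᵢKᵢ = 1.057 > 1 and Σzᵢ/Kᵢ = 1.610 > 1, so g(0) = 0.057 > 0 and g(1) = -0.610 < 0.
Newton–Raphson from ψ₂ = 0.5:
  ψ₂ = 0.500: g = -0.1620, g' = -0.527 → ψ₂ = 0.192
  ψ₂ = 0.192: g = -0.0212, g' = -0.414 → ψ₂ = 0.141
Converged at ψ₂ = 0.141.
  benzene: x = 0.487, y = 0.804
  n-octane: x = 0.196, y = 0.098
  n-nonane: x = 0.317, y = 0.098

y_n-octane (drum 2) = 0.098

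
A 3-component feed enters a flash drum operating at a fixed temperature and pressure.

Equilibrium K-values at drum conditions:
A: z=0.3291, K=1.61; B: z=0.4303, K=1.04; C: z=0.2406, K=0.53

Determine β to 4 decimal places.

Newton iteration, β⁰ = 0.38:
  β = 0.3800: g = 0.04226, g' = -0.1601 → β = 0.6439
  β = 0.6439: g = -0.00123, g' = -0.1731 → β = 0.6367
Converged at β = 0.6367.

β = 0.6367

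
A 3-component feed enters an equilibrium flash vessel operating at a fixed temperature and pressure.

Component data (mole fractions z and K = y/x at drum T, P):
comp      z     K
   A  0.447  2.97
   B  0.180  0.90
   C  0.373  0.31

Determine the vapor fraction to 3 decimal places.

Let ψ = V/F and solve Σ zᵢ(Kᵢ−1)/(1+ψ(Kᵢ−1)) = 0.
Check two-phase: ΣzᵢKᵢ = 1.605 > 1 and Σzᵢ/Kᵢ = 1.554 > 1, so g(0) = 0.605 > 0 and g(1) = -0.554 < 0.
Newton iteration, ψ⁰ = 0.5:
  ψ = 0.500: g = 0.0317, g' = -0.856 → ψ = 0.537
Converged at ψ = 0.537.

ψ = 0.537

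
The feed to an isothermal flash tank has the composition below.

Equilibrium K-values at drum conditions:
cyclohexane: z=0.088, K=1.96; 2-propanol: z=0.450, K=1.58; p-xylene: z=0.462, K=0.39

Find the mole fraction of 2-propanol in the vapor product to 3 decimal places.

y_2-propanol = 0.651

Rachford–Rice: g(ψ) = Σ zᵢ(Kᵢ−1)/(1+ψ(Kᵢ−1)) = 0.
Check two-phase: ΣzᵢKᵢ = 1.064 > 1 and Σzᵢ/Kᵢ = 1.514 > 1, so g(0) = 0.064 > 0 and g(1) = -0.514 < 0.
Newton iteration, ψ⁰ = 0.5:
  ψ = 0.500: g = -0.1461, g' = -0.484 → ψ = 0.198
  ψ = 0.198: g = -0.0155, g' = -0.401 → ψ = 0.160
  ψ = 0.160: g = -0.0001, g' = -0.399 → ψ = 0.159
Converged at ψ = 0.159.
Compositions from xᵢ = zᵢ/(1+ψ(Kᵢ−1)), yᵢ = Kᵢxᵢ:
  cyclohexane: x = 0.076, y = 0.150
  2-propanol: x = 0.412, y = 0.651
  p-xylene: x = 0.512, y = 0.200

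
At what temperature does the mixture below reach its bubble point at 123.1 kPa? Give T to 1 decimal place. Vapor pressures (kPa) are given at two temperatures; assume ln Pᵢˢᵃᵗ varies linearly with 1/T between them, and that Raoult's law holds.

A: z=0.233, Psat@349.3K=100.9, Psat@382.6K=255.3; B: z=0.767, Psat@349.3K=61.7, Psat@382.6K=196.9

T = 365.5 K

Bubble-point temperature: ΣzᵢPᵢˢᵃᵗ(T) = P. Interpolate ln Pᵢˢᵃᵗ = aᵢ + bᵢ/T.
  T = 349.3 K: ΣzᵢPᵢˢᵃᵗ = 70.83 kPa
  T = 382.6 K: ΣzᵢPᵢˢᵃᵗ = 210.51 kPa
  T = 366.0 K: ΣzᵢPᵢˢᵃᵗ = 125.20 kPa
  T = 357.6 K: ΣzᵢPᵢˢᵃᵗ = 94.60 kPa
  T = 361.8 K: ΣzᵢPᵢˢᵃᵗ = 109.00 kPa
  T = 363.9 K: ΣzᵢPᵢˢᵃᵗ = 116.86 kPa
Interpolating between 363.9 K and 366.0 K gives T ≈ 365.5 K.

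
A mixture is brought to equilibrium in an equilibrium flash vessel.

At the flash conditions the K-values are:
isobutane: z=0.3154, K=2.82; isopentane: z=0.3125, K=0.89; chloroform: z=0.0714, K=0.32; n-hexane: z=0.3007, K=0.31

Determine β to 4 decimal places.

β = 0.3183

Rachford–Rice: g(β) = Σ zᵢ(Kᵢ−1)/(1+β(Kᵢ−1)) = 0.
Check two-phase: ΣzᵢKᵢ = 1.2836 > 1 and Σzᵢ/Kᵢ = 1.6561 > 1, so g(0) = 0.2836 > 0 and g(1) = -0.6561 < 0.
Iterate (Newton) starting at β = 0.5:
  β = 0.5000: g = -0.12617, g' = -0.7001 → β = 0.3198
  β = 0.3198: g = -0.00105, g' = -0.7111 → β = 0.3183
Converged at β = 0.3183.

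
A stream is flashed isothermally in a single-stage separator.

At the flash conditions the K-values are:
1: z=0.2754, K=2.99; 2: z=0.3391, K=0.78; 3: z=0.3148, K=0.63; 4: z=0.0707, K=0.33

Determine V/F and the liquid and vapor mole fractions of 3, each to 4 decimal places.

Rachford–Rice: g(V/F) = Σ zᵢ(Kᵢ−1)/(1+V/F(Kᵢ−1)) = 0.
g(0) = ΣzᵢKᵢ − 1 = 0.3096 and g(1) = 1 − Σzᵢ/Kᵢ = -0.2408, so a root lies in (0, 1).
Newton iteration, V/F⁰ = 0.32:
  V/F = 0.3200: g = 0.06216, g' = -0.5329 → V/F = 0.4366
  V/F = 0.4366: g = 0.00484, g' = -0.4570 → V/F = 0.4472
  V/F = 0.4472: g = 0.00003, g' = -0.4521 → V/F = 0.4473
Converged at V/F = 0.4473.
Compositions from xᵢ = zᵢ/(1+V/F(Kᵢ−1)), yᵢ = Kᵢxᵢ:
  1: x = 0.1457, y = 0.4357
  2: x = 0.3761, y = 0.2934
  3: x = 0.3772, y = 0.2377
  4: x = 0.1010, y = 0.0333

V/F = 0.4473, x_3 = 0.3772, y_3 = 0.2377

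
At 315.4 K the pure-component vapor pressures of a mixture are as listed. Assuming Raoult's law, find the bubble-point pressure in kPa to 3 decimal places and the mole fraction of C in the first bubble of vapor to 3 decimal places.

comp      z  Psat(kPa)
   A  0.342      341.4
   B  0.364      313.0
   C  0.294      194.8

Pbub = 287.962 kPa, y_C = 0.199

At the bubble point ψ → 0, so ΣzᵢKᵢ = 1 with Kᵢ = Pᵢˢᵃᵗ/P ⇒ P = ΣzᵢPᵢˢᵃᵗ.
P = 0.342·341.4 + 0.364·313.0 + 0.294·194.8 = 287.962 kPa
yᵢ = zᵢPᵢˢᵃᵗ/P ⇒ y_C = 0.294·194.8/287.962 = 0.199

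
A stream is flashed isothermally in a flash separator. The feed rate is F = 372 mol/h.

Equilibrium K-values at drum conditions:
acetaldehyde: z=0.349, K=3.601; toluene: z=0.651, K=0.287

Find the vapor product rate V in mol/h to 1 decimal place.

V = 89.0 mol/h

Binary case is linear: z₁(K₁−1)(1+ψ(K₂−1)) + z₂(K₂−1)(1+ψ(K₁−1)) = 0
⇒ ψ = [z₁(K₁−1)+z₂(K₂−1)] / [−(K₁−1)(K₂−1)] = 0.4436/1.8545 = 0.239
Then V = ψ·F = 0.2392·372 = 89.0 mol/h and L = F − V = 283.0 mol/h.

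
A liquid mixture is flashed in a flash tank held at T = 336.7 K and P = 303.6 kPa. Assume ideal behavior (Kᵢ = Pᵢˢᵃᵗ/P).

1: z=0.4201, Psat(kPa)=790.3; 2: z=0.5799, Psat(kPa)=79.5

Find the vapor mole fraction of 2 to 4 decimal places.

Raoult's law: Kᵢ = Pᵢˢᵃᵗ/P = Pᵢˢᵃᵗ/303.6.
  K_1 = 790.3/303.6 = 2.603096, K_2 = 79.5/303.6 = 0.261858
Let ψ = V/F and solve Σ zᵢ(Kᵢ−1)/(1+ψ(Kᵢ−1)) = 0.
g(0) = ΣzᵢKᵢ − 1 = 0.2454 and g(1) = 1 − Σzᵢ/Kᵢ = -1.3759, so a root lies in (0, 1).
Binary case is linear: z₁(K₁−1)(1+ψ(K₂−1)) + z₂(K₂−1)(1+ψ(K₁−1)) = 0
⇒ ψ = [z₁(K₁−1)+z₂(K₂−1)] / [−(K₁−1)(K₂−1)] = 0.24541/1.18331 = 0.2074
Compositions from xᵢ = zᵢ/(1+ψ(Kᵢ−1)), yᵢ = Kᵢxᵢ:
  1: x = 0.3153, y = 0.8207
  2: x = 0.6847, y = 0.1793

y_2 = 0.1793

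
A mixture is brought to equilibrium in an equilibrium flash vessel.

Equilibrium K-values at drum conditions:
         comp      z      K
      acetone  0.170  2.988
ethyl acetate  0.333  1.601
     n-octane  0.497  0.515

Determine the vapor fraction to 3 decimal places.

Material balance + equilibrium reduce to Σ zᵢ(Kᵢ−1)/(1+ψ(Kᵢ−1)) = 0.
Check two-phase: ΣzᵢKᵢ = 1.297 > 1 and Σzᵢ/Kᵢ = 1.230 > 1, so g(0) = 0.297 > 0 and g(1) = -0.230 < 0.
Newton–Raphson from ψ = 0.51:
  ψ = 0.510: g = 0.0007, g' = -0.442 → ψ = 0.512
Converged at ψ = 0.512.

ψ = 0.512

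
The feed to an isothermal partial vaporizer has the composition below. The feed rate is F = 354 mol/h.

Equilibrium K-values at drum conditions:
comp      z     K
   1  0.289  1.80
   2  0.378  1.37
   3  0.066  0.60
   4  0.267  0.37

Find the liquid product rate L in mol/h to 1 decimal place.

L = 172.7 mol/h

Rachford–Rice: g(ψ) = Σ zᵢ(Kᵢ−1)/(1+ψ(Kᵢ−1)) = 0.
Feasibility: ΣzᵢKᵢ = 1.176, Σzᵢ/Kᵢ = 1.268 — both > 1, two phases present.
Newton iteration, ψ⁰ = 0.5:
  ψ = 0.500: g = 0.0046, g' = -0.374 → ψ = 0.512
Converged at ψ = 0.512.
Then V = ψ·F = 0.5123·354 = 181.3 mol/h and L = F − V = 172.7 mol/h.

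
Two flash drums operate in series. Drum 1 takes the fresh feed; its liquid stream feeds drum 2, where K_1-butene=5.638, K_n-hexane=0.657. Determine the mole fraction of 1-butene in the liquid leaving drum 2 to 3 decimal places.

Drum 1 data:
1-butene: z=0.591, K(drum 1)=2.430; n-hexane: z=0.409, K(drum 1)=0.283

x_1-butene (drum 2) = 0.069

Drum 1:
Binary case is linear: z₁(K₁−1)(1+ψ₁(K₂−1)) + z₂(K₂−1)(1+ψ₁(K₁−1)) = 0
⇒ ψ₁ = [z₁(K₁−1)+z₂(K₂−1)] / [−(K₁−1)(K₂−1)] = 0.5519/1.0253 = 0.538
Drum-1 compositions:
  1-butene: x = 0.334, y = 0.812
  n-hexane: x = 0.666, y = 0.188
Drum-2 feed = drum-1 liquid: z₂ = (0.3340, 0.6660).
Drum 2:
Rachford–Rice: g(ψ₂) = Σ zᵢ(Kᵢ−1)/(1+ψ₂(Kᵢ−1)) = 0.
Check two-phase: ΣzᵢKᵢ = 2.320 > 1 and Σzᵢ/Kᵢ = 1.073 > 1, so g(0) = 1.320 > 0 and g(1) = -0.073 < 0.
Binary case is linear: z₁(K₁−1)(1+ψ₂(K₂−1)) + z₂(K₂−1)(1+ψ₂(K₁−1)) = 0
⇒ ψ₂ = [z₁(K₁−1)+z₂(K₂−1)] / [−(K₁−1)(K₂−1)] = 1.3204/1.5908 = 0.830
  1-butene: x = 0.069, y = 0.388
  n-hexane: x = 0.931, y = 0.612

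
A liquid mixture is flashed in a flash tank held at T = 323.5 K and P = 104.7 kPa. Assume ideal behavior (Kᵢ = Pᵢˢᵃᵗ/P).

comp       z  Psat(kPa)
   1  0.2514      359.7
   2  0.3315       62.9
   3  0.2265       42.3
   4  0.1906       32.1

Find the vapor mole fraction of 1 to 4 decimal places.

Raoult's law: Kᵢ = Pᵢˢᵃᵗ/P = Pᵢˢᵃᵗ/104.7.
  K_1 = 359.7/104.7 = 3.435530, K_2 = 62.9/104.7 = 0.600764, K_3 = 42.3/104.7 = 0.404011, K_4 = 32.1/104.7 = 0.306590
Let ψ = V/F and solve Σ zᵢ(Kᵢ−1)/(1+ψ(Kᵢ−1)) = 0.
Check two-phase: ΣzᵢKᵢ = 1.2128 > 1 and Σzᵢ/Kᵢ = 1.8073 > 1, so g(0) = 0.2128 > 0 and g(1) = -0.8073 < 0.
Newton–Raphson from ψ = 0.49:
  ψ = 0.4900: g = -0.27624, g' = -0.7624 → ψ = 0.1277
  ψ = 0.1277: g = 0.03650, g' = -1.1310 → ψ = 0.1599
  ψ = 0.1599: g = 0.00140, g' = -1.0469 → ψ = 0.1613
Converged at ψ = 0.1613.
Compositions from xᵢ = zᵢ/(1+ψ(Kᵢ−1)), yᵢ = Kᵢxᵢ:
  1: x = 0.1805, y = 0.6201
  2: x = 0.3543, y = 0.2129
  3: x = 0.2506, y = 0.1012
  4: x = 0.2146, y = 0.0658

y_1 = 0.6201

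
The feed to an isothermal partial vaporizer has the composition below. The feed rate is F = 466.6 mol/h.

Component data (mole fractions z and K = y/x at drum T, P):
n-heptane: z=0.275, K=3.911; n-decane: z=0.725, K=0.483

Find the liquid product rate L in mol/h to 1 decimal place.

Material balance + equilibrium reduce to Σ zᵢ(Kᵢ−1)/(1+ψ(Kᵢ−1)) = 0.
Feasibility: ΣzᵢKᵢ = 1.426, Σzᵢ/Kᵢ = 1.571 — both > 1, two phases present.
Binary case is linear: z₁(K₁−1)(1+ψ(K₂−1)) + z₂(K₂−1)(1+ψ(K₁−1)) = 0
⇒ ψ = [z₁(K₁−1)+z₂(K₂−1)] / [−(K₁−1)(K₂−1)] = 0.4257/1.5050 = 0.283
Then V = ψ·F = 0.2829·466.6 = 132.0 mol/h and L = F − V = 334.6 mol/h.

L = 334.6 mol/h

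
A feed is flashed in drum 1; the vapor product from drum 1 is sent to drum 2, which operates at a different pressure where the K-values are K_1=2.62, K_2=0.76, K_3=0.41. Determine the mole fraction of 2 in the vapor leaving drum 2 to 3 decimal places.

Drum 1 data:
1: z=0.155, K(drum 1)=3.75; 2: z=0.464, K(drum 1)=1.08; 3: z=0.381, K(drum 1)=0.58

Drum 1:
Material balance + equilibrium reduce to Σ zᵢ(Kᵢ−1)/(1+ψ₁(Kᵢ−1)) = 0.
Feasibility: ΣzᵢKᵢ = 1.303, Σzᵢ/Kᵢ = 1.128 — both > 1, two phases present.
Iterate (Newton) starting at ψ₁ = 0.5:
  ψ₁ = 0.500: g = 0.0126, g' = -0.318 → ψ₁ = 0.540
  ψ₁ = 0.540: g = 0.0003, g' = -0.305 → ψ₁ = 0.541
Converged at ψ₁ = 0.541.
Drum-1 compositions:
  1: x = 0.062, y = 0.234
  2: x = 0.445, y = 0.480
  3: x = 0.493, y = 0.286
Drum-2 feed = drum-1 vapor: z₂ = (0.2338, 0.4803, 0.2859).
Drum 2:
Rachford–Rice: g(ψ₂) = Σ zᵢ(Kᵢ−1)/(1+ψ₂(Kᵢ−1)) = 0.
g(0) = ΣzᵢKᵢ − 1 = 0.095 and g(1) = 1 − Σzᵢ/Kᵢ = -0.419, so a root lies in (0, 1).
Newton–Raphson from ψ₂ = 0.5:
  ψ₂ = 0.500: g = -0.1610, g' = -0.423 → ψ₂ = 0.120
  ψ₂ = 0.120: g = 0.0171, g' = -0.575 → ψ₂ = 0.149
  ψ₂ = 0.149: g = 0.0004, g' = -0.547 → ψ₂ = 0.150
Converged at ψ₂ = 0.150.
  1: x = 0.188, y = 0.493
  2: x = 0.498, y = 0.379
  3: x = 0.314, y = 0.129

y_2 (drum 2) = 0.379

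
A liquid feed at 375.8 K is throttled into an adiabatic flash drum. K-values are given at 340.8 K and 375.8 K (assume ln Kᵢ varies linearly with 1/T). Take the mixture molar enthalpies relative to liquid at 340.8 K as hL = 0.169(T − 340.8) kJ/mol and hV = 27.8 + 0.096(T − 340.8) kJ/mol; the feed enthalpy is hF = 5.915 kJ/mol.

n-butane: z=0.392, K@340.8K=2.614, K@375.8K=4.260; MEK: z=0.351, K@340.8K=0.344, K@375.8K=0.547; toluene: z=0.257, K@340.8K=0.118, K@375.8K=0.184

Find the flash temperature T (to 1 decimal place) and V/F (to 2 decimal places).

T = 345.0 K, V/F = 0.19

Adiabatic flash: solve Rachford–Rice at each trial T, then check hF = ψ·hV(T) + (1−ψ)·hL(T).
  T = 340.8 K: K = (2.614, 0.344, 0.118), RR gives ψ = 0.144, H_out = 3.989 kJ/mol
  T = 375.8 K: K = (4.260, 0.547, 0.184), RR gives ψ = 0.439, H_out = 17.006 kJ/mol
  T = 358.3 K: K = (3.377, 0.439, 0.149), RR gives ψ = 0.311, H_out = 11.198 kJ/mol
  T = 349.6 K: K = (2.983, 0.390, 0.133), RR gives ψ = 0.235, H_out = 7.879 kJ/mol
  T = 345.2 K: K = (2.795, 0.367, 0.125), RR gives ψ = 0.192, H_out = 6.019 kJ/mol
  T = 343.0 K: K = (2.703, 0.355, 0.122), RR gives ψ = 0.168, H_out = 5.028 kJ/mol
Linear interpolation between T = 343.0 (H_out = 5.028) and T = 345.2 (H_out = 6.019) on hF = 5.915 gives T ≈ 345.0 K, at which ψ = 0.19.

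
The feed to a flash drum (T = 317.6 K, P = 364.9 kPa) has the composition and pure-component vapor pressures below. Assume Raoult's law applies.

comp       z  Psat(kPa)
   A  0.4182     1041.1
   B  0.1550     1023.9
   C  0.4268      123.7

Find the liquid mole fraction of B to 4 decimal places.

Raoult's law: Kᵢ = Pᵢˢᵃᵗ/P = Pᵢˢᵃᵗ/364.9.
  K_A = 1041.1/364.9 = 2.853110, K_B = 1023.9/364.9 = 2.805974, K_C = 123.7/364.9 = 0.338997
Newton iteration, V/F⁰ = 0.37:
  V/F = 0.3700: g = 0.25409, g' = -1.0138 → V/F = 0.6206
  V/F = 0.6206: g = 0.01407, g' = -0.9592 → V/F = 0.6353
  V/F = 0.6353: g = -0.00005, g' = -0.9668 → V/F = 0.6352
Converged at V/F = 0.6352.
Compositions from xᵢ = zᵢ/(1+V/F(Kᵢ−1)), yᵢ = Kᵢxᵢ:
  A: x = 0.1921, y = 0.5480
  B: x = 0.0722, y = 0.2026
  C: x = 0.7357, y = 0.2494

x_B = 0.0722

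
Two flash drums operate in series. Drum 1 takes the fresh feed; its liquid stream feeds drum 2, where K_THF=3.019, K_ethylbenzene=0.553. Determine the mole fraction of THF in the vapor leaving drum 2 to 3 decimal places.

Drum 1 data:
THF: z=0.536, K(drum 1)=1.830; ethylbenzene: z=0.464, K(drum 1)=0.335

y_THF (drum 2) = 0.547

Drum 1:
Rachford–Rice: g(ψ₁) = Σ zᵢ(Kᵢ−1)/(1+ψ₁(Kᵢ−1)) = 0.
g(0) = ΣzᵢKᵢ − 1 = 0.136 and g(1) = 1 − Σzᵢ/Kᵢ = -0.678, so a root lies in (0, 1).
Binary case is linear: z₁(K₁−1)(1+ψ₁(K₂−1)) + z₂(K₂−1)(1+ψ₁(K₁−1)) = 0
⇒ ψ₁ = [z₁(K₁−1)+z₂(K₂−1)] / [−(K₁−1)(K₂−1)] = 0.1363/0.5520 = 0.247
Drum-1 compositions:
  THF: x = 0.445, y = 0.814
  ethylbenzene: x = 0.555, y = 0.186
Drum-2 feed = drum-1 liquid: z₂ = (0.4448, 0.5552).
Drum 2:
Material balance + equilibrium reduce to Σ zᵢ(Kᵢ−1)/(1+ψ₂(Kᵢ−1)) = 0.
Feasibility: ΣzᵢKᵢ = 1.650, Σzᵢ/Kᵢ = 1.151 — both > 1, two phases present.
Newton iteration, ψ₂⁰ = 0.66:
  ψ₂ = 0.660: g = 0.0330, g' = -0.556 → ψ₂ = 0.719
  ψ₂ = 0.719: g = 0.0004, g' = -0.543 → ψ₂ = 0.720
Converged at ψ₂ = 0.720.
  THF: x = 0.181, y = 0.547
  ethylbenzene: x = 0.819, y = 0.453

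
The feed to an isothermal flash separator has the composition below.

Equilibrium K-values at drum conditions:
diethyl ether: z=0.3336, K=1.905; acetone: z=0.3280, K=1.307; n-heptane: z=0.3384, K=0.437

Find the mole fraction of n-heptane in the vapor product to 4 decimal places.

Material balance + equilibrium reduce to Σ zᵢ(Kᵢ−1)/(1+ψ(Kᵢ−1)) = 0.
g(0) = ΣzᵢKᵢ − 1 = 0.2121 and g(1) = 1 − Σzᵢ/Kᵢ = -0.2004, so a root lies in (0, 1).
Newton iteration, ψ⁰ = 0.5:
  ψ = 0.5000: g = 0.02999, g' = -0.3605 → ψ = 0.5832
  ψ = 0.5832: g = -0.00063, g' = -0.3771 → ψ = 0.5815
Converged at ψ = 0.5815.
Compositions from xᵢ = zᵢ/(1+ψ(Kᵢ−1)), yᵢ = Kᵢxᵢ:
  diethyl ether: x = 0.2186, y = 0.4164
  acetone: x = 0.2783, y = 0.3638
  n-heptane: x = 0.5031, y = 0.2199

y_n-heptane = 0.2199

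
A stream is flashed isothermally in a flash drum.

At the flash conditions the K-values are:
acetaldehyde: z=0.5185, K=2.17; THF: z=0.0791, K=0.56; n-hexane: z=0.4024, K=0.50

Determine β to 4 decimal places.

Newton iteration, β⁰ = 0.68:
  β = 0.6800: g = -0.01666, g' = -0.4823 → β = 0.6455
  β = 0.6455: g = -0.00005, g' = -0.4796 → β = 0.6453
Converged at β = 0.6453.

β = 0.6453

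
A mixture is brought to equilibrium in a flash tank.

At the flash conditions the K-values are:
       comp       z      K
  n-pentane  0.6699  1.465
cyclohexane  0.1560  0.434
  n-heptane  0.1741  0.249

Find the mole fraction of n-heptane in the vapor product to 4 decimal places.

y_n-heptane = 0.0557

Rachford–Rice: g(ψ) = Σ zᵢ(Kᵢ−1)/(1+ψ(Kᵢ−1)) = 0.
g(0) = ΣzᵢKᵢ − 1 = 0.0925 and g(1) = 1 − Σzᵢ/Kᵢ = -0.5159, so a root lies in (0, 1).
Newton–Raphson from ψ = 0.5:
  ψ = 0.5000: g = -0.07977, g' = -0.4443 → ψ = 0.3205
  ψ = 0.3205: g = -0.00895, g' = -0.3546 → ψ = 0.2952
  ψ = 0.2952: g = -0.00011, g' = -0.3461 → ψ = 0.2949
Converged at ψ = 0.2949.
Compositions from xᵢ = zᵢ/(1+ψ(Kᵢ−1)), yᵢ = Kᵢxᵢ:
  n-pentane: x = 0.5891, y = 0.8630
  cyclohexane: x = 0.1873, y = 0.0813
  n-heptane: x = 0.2236, y = 0.0557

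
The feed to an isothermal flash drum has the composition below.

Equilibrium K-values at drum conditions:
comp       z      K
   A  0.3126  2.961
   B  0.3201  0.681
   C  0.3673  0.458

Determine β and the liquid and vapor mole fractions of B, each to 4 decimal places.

Let β = V/F and solve Σ zᵢ(Kᵢ−1)/(1+β(Kᵢ−1)) = 0.
Feasibility: ΣzᵢKᵢ = 1.3118, Σzᵢ/Kᵢ = 1.3776 — both > 1, two phases present.
Iterate (Newton) starting at β = 0.5:
  β = 0.5000: g = -0.08505, g' = -0.5556 → β = 0.3469
  β = 0.3469: g = 0.00482, g' = -0.6306 → β = 0.3546
Converged at β = 0.3546.
Compositions from xᵢ = zᵢ/(1+β(Kᵢ−1)), yᵢ = Kᵢxᵢ:
  A: x = 0.1844, y = 0.5460
  B: x = 0.3609, y = 0.2458
  C: x = 0.4547, y = 0.2082

β = 0.3546, x_B = 0.3609, y_B = 0.2458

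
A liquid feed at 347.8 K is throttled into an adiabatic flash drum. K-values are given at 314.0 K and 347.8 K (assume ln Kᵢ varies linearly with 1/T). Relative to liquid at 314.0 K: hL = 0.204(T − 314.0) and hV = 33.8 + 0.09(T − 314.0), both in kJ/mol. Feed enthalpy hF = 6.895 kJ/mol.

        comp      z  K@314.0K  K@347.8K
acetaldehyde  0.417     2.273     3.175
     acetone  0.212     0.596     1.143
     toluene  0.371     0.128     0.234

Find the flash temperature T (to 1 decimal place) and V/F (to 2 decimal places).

T = 318.0 K, V/F = 0.18

Adiabatic flash: solve Rachford–Rice at each trial T, then check hF = ψ·hV(T) + (1−ψ)·hL(T).
  T = 314.0 K: K = (2.273, 0.596, 0.128), RR gives ψ = 0.130, H_out = 4.401 kJ/mol
  T = 347.8 K: K = (3.175, 1.143, 0.234), RR gives ψ = 0.502, H_out = 21.932 kJ/mol
  T = 330.9 K: K = (2.709, 0.839, 0.176), RR gives ψ = 0.330, H_out = 13.956 kJ/mol
  T = 322.4 K: K = (2.486, 0.710, 0.150), RR gives ψ = 0.234, H_out = 9.412 kJ/mol
  T = 318.2 K: K = (2.379, 0.651, 0.139), RR gives ψ = 0.184, H_out = 6.985 kJ/mol
  T = 316.1 K: K = (2.326, 0.623, 0.133), RR gives ψ = 0.158, H_out = 5.714 kJ/mol
  T = 317.1 K: K = (2.351, 0.636, 0.136), RR gives ψ = 0.170, H_out = 6.324 kJ/mol
  T = 317.6 K: K = (2.363, 0.643, 0.137), RR gives ψ = 0.176, H_out = 6.626 kJ/mol
Linear interpolation between T = 317.6 (H_out = 6.626) and T = 318.2 (H_out = 6.985) on hF = 6.895 gives T ≈ 318.0 K, at which ψ = 0.18.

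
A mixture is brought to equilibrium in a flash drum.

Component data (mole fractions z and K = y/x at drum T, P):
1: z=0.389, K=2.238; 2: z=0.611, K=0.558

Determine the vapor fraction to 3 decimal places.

ψ = 0.387

Rachford–Rice: g(ψ) = Σ zᵢ(Kᵢ−1)/(1+ψ(Kᵢ−1)) = 0.
g(0) = ΣzᵢKᵢ − 1 = 0.212 and g(1) = 1 − Σzᵢ/Kᵢ = -0.269, so a root lies in (0, 1).
Binary case is linear: z₁(K₁−1)(1+ψ(K₂−1)) + z₂(K₂−1)(1+ψ(K₁−1)) = 0
⇒ ψ = [z₁(K₁−1)+z₂(K₂−1)] / [−(K₁−1)(K₂−1)] = 0.2115/0.5472 = 0.387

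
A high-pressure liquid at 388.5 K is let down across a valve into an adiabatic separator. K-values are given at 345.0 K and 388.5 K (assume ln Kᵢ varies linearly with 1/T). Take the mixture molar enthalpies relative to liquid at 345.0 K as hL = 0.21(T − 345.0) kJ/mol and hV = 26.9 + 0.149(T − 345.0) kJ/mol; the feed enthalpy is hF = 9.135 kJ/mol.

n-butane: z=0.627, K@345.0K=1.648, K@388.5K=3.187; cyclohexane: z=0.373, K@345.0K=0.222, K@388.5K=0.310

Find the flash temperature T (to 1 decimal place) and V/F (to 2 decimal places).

T = 348.5 K, V/F = 0.31

Adiabatic flash: solve Rachford–Rice at each trial T, then check hF = ψ·hV(T) + (1−ψ)·hL(T).
  T = 345.0 K: K = (1.648, 0.222), RR gives ψ = 0.230, H_out = 6.195 kJ/mol
  T = 388.5 K: K = (3.187, 0.310), RR gives ψ = 0.738, H_out = 27.032 kJ/mol
  T = 366.8 K: K = (2.339, 0.265), RR gives ψ = 0.575, H_out = 19.268 kJ/mol
  T = 355.9 K: K = (1.974, 0.243), RR gives ψ = 0.445, H_out = 13.976 kJ/mol
  T = 350.4 K: K = (1.805, 0.232), RR gives ψ = 0.353, H_out = 10.521 kJ/mol
  T = 347.7 K: K = (1.725, 0.227), RR gives ψ = 0.297, H_out = 8.506 kJ/mol
  T = 349.0 K: K = (1.763, 0.230), RR gives ψ = 0.325, H_out = 9.508 kJ/mol
Linear interpolation between T = 347.7 (H_out = 8.506) and T = 349.0 (H_out = 9.508) on hF = 9.135 gives T ≈ 348.5 K, at which ψ = 0.31.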